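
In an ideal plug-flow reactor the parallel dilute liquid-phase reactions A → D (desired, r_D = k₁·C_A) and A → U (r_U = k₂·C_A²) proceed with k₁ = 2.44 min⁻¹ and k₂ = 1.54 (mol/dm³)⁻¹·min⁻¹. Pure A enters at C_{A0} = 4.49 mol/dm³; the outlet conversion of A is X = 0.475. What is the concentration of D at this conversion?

0.685 mol/dm³

C_A = C_{A0}(1−X) = 2.357 mol/dm³.
Along a PFR/batch, dC_D/dC_A = −r_D/(r_D+r_U) = −k₁/(k₁+k₂·C_A).
Integrating from C_{A0} to C_A: C_D = (2.44/1.54)·ln[(2.44+1.54·4.49)/(2.44+1.54·2.36)] = 1.584·ln(9.355/6.070) = 0.6852 mol/dm³.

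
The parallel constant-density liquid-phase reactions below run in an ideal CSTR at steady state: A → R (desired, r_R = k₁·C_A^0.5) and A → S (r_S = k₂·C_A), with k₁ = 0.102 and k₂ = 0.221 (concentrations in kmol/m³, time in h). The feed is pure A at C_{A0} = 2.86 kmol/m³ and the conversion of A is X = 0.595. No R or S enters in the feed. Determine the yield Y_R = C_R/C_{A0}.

0.179

Exit C_A = C_{A0}(1−X) = 2.86×0.405 = 1.158 kmol/m³.
A CSTR operates uniformly at the exit composition, giving r_R = 0.1098 and r_S = 0.2560 (each k·C_A^n at C_A = 1.158).
Fraction of consumed A going to R: r_R/(r_R+r_S) = 0.3001.
C_R = 0.3001·C_{A0}·X = 0.3001×2.86×0.595 = 0.511 kmol/m³; Y_R = C_R/C_{A0} = 0.179.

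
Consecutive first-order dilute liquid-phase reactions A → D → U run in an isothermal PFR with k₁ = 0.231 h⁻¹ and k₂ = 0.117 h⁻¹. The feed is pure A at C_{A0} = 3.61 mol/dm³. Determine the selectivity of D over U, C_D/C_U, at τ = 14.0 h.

0.486

The intermediate concentration in a first-order A→B→C sequence is C_D = k₁C_{A0}(e^(−k₁τ) − e^(−k₂τ))/(k₂−k₁).
e^(−k₁τ) = e^(−0.231×14.0) = e^(−3.234) = 0.03940; e^(−k₂τ) = e^(−1.638) = 0.1944.
C_D = 0.231×3.61/(0.117−0.231) × (0.03940−0.1944) = (-7.315)×(-0.1550) = 1.134 mol/dm³.
C_A = C_{A0}e^(−k₁τ) = 0.1422 mol/dm³, so C_U = C_{A0}−C_A−C_D = 2.334 mol/dm³; C_D/C_U = 0.486.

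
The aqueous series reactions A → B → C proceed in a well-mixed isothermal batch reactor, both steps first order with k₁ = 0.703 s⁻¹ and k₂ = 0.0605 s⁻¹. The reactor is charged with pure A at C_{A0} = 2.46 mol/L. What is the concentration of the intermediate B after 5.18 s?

1.90 mol/L

The intermediate concentration in a first-order A→B→C sequence is C_B = k₁C_{A0}(e^(−k₁t) − e^(−k₂t))/(k₂−k₁).
e^(−k₁t) = e^(−0.703×5.18) = e^(−3.642) = 0.02621; e^(−k₂t) = e^(−0.3134) = 0.7310.
C_B = 0.703×2.46/(0.0605−0.703) × (0.02621−0.7310) = (-2.692)×(-0.7048) = 1.897 mol/L.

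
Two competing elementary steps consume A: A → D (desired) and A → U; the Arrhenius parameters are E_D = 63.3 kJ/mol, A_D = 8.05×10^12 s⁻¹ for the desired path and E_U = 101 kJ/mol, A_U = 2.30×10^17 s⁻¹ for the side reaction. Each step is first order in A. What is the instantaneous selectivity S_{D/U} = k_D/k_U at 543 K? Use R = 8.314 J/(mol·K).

0.148

k_D/k_U = (A_D/A_U)·exp[−(E_D−E_U)/(RT)] = (A_D/A_U)·exp[(E_U−E_D)/(RT)].
(E_U−E_D)/(RT) = (101−63.3)×10³/(8.314×543) = 37700/4515 = 8.351.
k_D/k_U = (8.05×10^12/2.30×10^17)·exp(8.351) = 3.500×10^-5 × 4234 = 0.148.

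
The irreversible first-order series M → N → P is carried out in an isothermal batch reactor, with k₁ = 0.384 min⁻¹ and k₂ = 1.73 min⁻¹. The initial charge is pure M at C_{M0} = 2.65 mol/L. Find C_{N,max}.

For a first-order series the maximum intermediate yield is C_{N,max}/C_{M0} = (k₁/k₂)^[k₂/(k₂−k₁)].
= (0.384/1.73)^(1.73/(1.73−0.384)) = (0.2220)^(1.285) = 0.1445.
C_{N,max} = 0.1445×2.65 = 0.383 mol/L.

0.383 mol/L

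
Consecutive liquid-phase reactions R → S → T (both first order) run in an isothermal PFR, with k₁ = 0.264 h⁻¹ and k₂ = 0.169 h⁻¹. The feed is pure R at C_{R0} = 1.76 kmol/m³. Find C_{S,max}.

0.796 kmol/m³

At the optimum, C_{S,max}/C_{R0} = (k₁/k₂)^[k₂/(k₂−k₁)].
= (0.264/0.169)^(0.169/(0.169−0.264)) = (1.562)^(-1.779) = 0.4523.
C_{S,max} = 0.4523×1.76 = 0.796 kmol/m³.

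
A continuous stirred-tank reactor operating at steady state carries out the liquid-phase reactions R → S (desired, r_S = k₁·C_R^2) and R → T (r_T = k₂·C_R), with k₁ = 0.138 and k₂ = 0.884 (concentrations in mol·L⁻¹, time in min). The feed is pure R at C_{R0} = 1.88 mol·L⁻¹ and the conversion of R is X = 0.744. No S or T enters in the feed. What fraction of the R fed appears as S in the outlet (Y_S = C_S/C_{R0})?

0.0520

Exit C_R = C_{R0}(1−X) = 1.88×0.256 = 0.4813 mol·L⁻¹.
A CSTR operates uniformly at the exit composition, giving r_S = 0.03197 and r_T = 0.4255 (each k·C_R^n at C_R = 0.4813).
Fraction of consumed R going to S: r_S/(r_S+r_T) = 0.06988.
C_S = 0.06988·C_{R0}·X = 0.06988×1.88×0.744 = 0.0977 mol·L⁻¹; Y_S = C_S/C_{R0} = 0.0520.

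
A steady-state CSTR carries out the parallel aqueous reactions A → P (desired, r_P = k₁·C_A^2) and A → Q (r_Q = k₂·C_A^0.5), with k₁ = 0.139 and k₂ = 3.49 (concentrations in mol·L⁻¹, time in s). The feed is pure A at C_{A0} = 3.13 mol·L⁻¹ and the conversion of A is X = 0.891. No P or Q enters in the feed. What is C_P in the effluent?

Exit C_A = C_{A0}(1−X) = 3.13×0.109 = 0.3412 mol·L⁻¹.
In a CSTR the entire volume is at exit conditions, so r_P = 0.139×0.3412^2 = 0.01618 and r_Q = 3.49×0.3412^0.5 = 2.039.
Fraction of consumed A going to P: r_P/(r_P+r_Q) = 0.007874.
C_P = 0.007874·C_{A0}·X = 0.007874×3.13×0.891 = 0.0220 mol·L⁻¹.

0.0220 mol·L⁻¹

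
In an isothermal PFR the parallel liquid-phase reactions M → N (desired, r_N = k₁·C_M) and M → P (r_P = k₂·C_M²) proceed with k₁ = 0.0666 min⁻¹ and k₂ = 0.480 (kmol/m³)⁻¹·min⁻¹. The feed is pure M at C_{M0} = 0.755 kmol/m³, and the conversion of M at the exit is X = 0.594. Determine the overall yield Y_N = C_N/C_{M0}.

0.128

C_M = C_{M0}(1−X) = 0.3065 kmol/m³.
Along a PFR/batch, dC_N/dC_M = −r_N/(r_N+r_P) = −k₁/(k₁+k₂·C_M).
Integrating from C_{M0} to C_M: C_N = (0.0666/0.480)·ln[(0.0666+0.480·0.755)/(0.0666+0.480·0.307)] = 0.1388·ln(0.4290/0.2137) = 0.09667 kmol/m³.
Y_N = C_N/C_{M0} = 0.09667/0.755 = 0.128.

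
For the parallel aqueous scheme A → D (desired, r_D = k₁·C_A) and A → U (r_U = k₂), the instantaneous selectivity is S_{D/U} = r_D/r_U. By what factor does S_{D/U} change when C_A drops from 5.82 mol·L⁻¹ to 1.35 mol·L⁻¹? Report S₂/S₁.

0.232

S_{D/U} = (k₁/k₂)·C_A, so S₂/S₁ = (C_{A,2}/C_{A,1}).
= 1.35/5.82 = 0.232.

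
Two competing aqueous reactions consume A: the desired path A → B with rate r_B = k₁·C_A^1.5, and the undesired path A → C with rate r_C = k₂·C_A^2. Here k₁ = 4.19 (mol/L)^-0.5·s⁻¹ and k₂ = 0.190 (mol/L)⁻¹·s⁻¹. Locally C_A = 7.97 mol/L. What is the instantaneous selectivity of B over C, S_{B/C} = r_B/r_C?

S_{B/C} = r_B/r_C = (k₁·C_A^1.5)/(k₂·C_A^2) = (k₁/k₂)·C_A^-0.5.
= (4.19×7.970^1.5) / (0.190×7.970^2) = 94.28/12.07 = 7.81.
The undesired path is higher order in A, so low C_A (CSTR or dilute feed) favours B.

7.81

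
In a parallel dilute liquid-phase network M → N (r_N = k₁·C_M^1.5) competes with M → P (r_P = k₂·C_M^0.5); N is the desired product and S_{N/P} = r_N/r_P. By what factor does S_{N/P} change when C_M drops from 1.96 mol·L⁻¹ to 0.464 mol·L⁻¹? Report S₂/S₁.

S_{N/P} = (k₁/k₂)·C_M, so S₂/S₁ = (C_{M,2}/C_{M,1}).
= 0.464/1.96 = 0.237.

0.237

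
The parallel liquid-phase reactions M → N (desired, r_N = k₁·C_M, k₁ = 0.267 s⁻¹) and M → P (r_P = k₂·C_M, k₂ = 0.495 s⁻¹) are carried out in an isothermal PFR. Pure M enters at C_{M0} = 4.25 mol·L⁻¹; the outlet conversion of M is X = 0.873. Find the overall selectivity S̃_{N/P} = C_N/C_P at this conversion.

C_M = C_{M0}(1−X) = 0.5397 mol·L⁻¹.
Both paths are first order in M, so the instantaneous fraction to N is constant: dC_N/d(−C_M) = k₁/(k₁+k₂) = 0.3504.
C_N = 0.3504·(C_{M0}−C_M) = 0.3504×3.710 = 1.30 mol·L⁻¹.
C_P = (C_{M0}−C_M)−C_N = 2.410 mol·L⁻¹; S̃_{N/P} = 1.300/2.410 = 0.539.

0.539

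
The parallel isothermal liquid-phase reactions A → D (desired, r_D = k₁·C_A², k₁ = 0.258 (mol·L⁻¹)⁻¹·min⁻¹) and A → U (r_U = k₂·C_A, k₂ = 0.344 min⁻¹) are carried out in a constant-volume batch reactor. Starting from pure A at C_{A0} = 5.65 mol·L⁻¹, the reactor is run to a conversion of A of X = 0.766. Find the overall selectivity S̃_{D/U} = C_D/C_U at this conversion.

C_A = C_{A0}(1−X) = 1.322 mol·L⁻¹.
Along a PFR/batch, dC_U/dC_A = −r_U/(r_D+r_U) = −k₂/(k₂+k₁·C_A).
Integrating from C_{A0} to C_A: C_U = (0.344/0.258)·ln[(0.344+0.258·5.65)/(0.344+0.258·1.32)] = 1.333·ln(1.802/0.6851) = 1.289 mol·L⁻¹.
Then C_D = (C_{A0}−C_A) − C_U = 4.328 − 1.289 = 3.039 mol·L⁻¹.
S̃_{D/U} = C_D/C_U = 3.039/1.289 = 2.36.

2.36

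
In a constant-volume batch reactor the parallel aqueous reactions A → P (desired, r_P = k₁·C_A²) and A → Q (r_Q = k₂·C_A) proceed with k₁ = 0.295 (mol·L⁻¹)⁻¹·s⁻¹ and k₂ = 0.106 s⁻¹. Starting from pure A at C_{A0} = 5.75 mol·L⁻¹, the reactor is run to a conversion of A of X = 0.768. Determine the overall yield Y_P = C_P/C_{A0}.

0.688

C_A = C_{A0}(1−X) = 1.334 mol·L⁻¹.
Along a PFR/batch, dC_Q/dC_A = −r_Q/(r_P+r_Q) = −k₂/(k₂+k₁·C_A).
Integrating from C_{A0} to C_A: C_Q = (0.106/0.295)·ln[(0.106+0.295·5.75)/(0.106+0.295·1.33)] = 0.3593·ln(1.802/0.4995) = 0.4611 mol·L⁻¹.
Then C_P = (C_{A0}−C_A) − C_Q = 4.416 − 0.4611 = 3.955 mol·L⁻¹.
Y_P = C_P/C_{A0} = 3.955/5.75 = 0.688.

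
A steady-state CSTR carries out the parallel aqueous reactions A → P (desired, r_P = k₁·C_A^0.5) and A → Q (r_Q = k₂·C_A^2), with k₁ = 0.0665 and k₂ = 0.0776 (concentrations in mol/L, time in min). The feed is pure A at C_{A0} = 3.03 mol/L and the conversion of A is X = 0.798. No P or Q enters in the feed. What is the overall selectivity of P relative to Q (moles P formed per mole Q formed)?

Exit C_A = C_{A0}(1−X) = 3.03×0.202 = 0.6121 mol/L.
In a CSTR the entire volume is at exit conditions, so r_P = 0.0665×0.6121^0.5 = 0.05203 and r_Q = 0.0776×0.6121^2 = 0.02907.
Overall selectivity = C_P/C_Q = r_Pτ/(r_Qτ) = r_P/r_Q = 1.79.

1.79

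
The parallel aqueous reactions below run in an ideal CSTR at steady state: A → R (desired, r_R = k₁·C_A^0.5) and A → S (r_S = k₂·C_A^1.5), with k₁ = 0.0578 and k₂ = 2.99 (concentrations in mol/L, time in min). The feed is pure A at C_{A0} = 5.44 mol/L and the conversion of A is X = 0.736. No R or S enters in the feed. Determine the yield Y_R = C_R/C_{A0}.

Exit C_A = C_{A0}(1−X) = 5.44×0.264 = 1.436 mol/L.
Rates in a CSTR are evaluated at the outlet concentration: r_R = 0.0578×1.436^0.5 = 0.06927, r_S = 2.99×1.436^1.5 = 5.146.
Fraction of consumed A going to R: r_R/(r_R+r_S) = 0.01328.
C_R = 0.01328·C_{A0}·X = 0.01328×5.44×0.736 = 0.0532 mol/L; Y_R = C_R/C_{A0} = 0.00978.

0.00978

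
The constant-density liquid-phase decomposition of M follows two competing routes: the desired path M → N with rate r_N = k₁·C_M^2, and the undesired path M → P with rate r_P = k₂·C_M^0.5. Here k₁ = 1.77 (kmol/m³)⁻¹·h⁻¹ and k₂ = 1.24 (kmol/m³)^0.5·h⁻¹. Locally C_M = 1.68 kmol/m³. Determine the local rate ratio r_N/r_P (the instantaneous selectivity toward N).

S_{N/P} = r_N/r_P = (k₁·C_M^2)/(k₂·C_M^0.5) = (k₁/k₂)·C_M^1.5.
= (1.77×1.680^2) / (1.24×1.680^0.5) = 4.996/1.607 = 3.11.

3.11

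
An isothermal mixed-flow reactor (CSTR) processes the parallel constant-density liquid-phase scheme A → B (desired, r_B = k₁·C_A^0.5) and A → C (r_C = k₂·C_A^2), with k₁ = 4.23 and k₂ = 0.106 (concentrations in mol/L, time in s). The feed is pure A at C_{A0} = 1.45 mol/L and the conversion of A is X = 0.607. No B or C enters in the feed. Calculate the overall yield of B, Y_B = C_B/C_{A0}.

Exit C_A = C_{A0}(1−X) = 1.45×0.393 = 0.5698 mol/L.
Rates in a CSTR are evaluated at the outlet concentration: r_B = 4.23×0.5698^0.5 = 3.193, r_C = 0.106×0.5698^2 = 0.03442.
Fraction of consumed A going to B: r_B/(r_B+r_C) = 0.9893.
C_B = 0.9893·C_{A0}·X = 0.9893×1.45×0.607 = 0.871 mol/L; Y_B = C_B/C_{A0} = 0.601.

0.601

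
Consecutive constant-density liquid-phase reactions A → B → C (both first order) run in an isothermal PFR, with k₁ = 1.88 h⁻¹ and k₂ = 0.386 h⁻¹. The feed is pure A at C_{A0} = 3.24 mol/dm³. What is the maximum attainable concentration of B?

For a first-order series the maximum intermediate yield is C_{B,max}/C_{A0} = (k₁/k₂)^[k₂/(k₂−k₁)].
= (1.88/0.386)^(0.386/(0.386−1.88)) = (4.870)^(-0.2584) = 0.6643.
C_{B,max} = 0.6643×3.24 = 2.15 mol/dm³.

2.15 mol/dm³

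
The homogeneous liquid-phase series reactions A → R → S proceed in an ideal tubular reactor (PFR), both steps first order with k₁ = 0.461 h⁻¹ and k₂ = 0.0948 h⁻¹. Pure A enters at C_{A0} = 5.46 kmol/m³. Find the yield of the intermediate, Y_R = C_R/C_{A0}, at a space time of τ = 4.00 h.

0.662

For first-order series with pure A initially, C_R(τ) = k₁C_{A0}/(k₂−k₁)·(e^(−k₁τ) − e^(−k₂τ)).
e^(−k₁τ) = e^(−0.461×4.00) = e^(−1.844) = 0.1582; e^(−k₂τ) = e^(−0.3792) = 0.6844.
C_R = 0.461×5.46/(0.0948−0.461) × (0.1582−0.6844) = (-6.873)×(-0.5262) = 3.617 kmol/m³.
Y_R = C_R/C_{A0} = 3.617/5.46 = 0.662.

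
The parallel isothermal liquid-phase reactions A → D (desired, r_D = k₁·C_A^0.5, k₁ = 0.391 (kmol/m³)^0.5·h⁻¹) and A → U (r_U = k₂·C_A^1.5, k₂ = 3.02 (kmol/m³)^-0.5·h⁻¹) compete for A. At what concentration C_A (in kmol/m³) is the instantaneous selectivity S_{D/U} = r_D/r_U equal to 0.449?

S_{D/U} = (k₁/k₂)·C_A⁻¹ ⇒ C_A = (S·k₂/k₁)^(-1).
= (0.449×3.02/0.391)^(-1) = (3.468)^(-1) = 0.288 kmol/m³.

0.288 kmol/m³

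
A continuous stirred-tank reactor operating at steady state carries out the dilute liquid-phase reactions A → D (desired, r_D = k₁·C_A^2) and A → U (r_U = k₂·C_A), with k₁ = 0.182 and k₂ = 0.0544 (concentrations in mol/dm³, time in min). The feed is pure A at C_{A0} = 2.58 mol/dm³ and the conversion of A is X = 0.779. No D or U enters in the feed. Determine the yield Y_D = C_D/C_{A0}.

Exit C_A = C_{A0}(1−X) = 2.58×0.221 = 0.5702 mol/dm³.
In a CSTR the entire volume is at exit conditions, so r_D = 0.182×0.5702^2 = 0.05917 and r_U = 0.0544×0.5702 = 0.03102.
Fraction of consumed A going to D: r_D/(r_D+r_U) = 0.6561.
C_D = 0.6561·C_{A0}·X = 0.6561×2.58×0.779 = 1.32 mol/dm³; Y_D = C_D/C_{A0} = 0.511.

0.511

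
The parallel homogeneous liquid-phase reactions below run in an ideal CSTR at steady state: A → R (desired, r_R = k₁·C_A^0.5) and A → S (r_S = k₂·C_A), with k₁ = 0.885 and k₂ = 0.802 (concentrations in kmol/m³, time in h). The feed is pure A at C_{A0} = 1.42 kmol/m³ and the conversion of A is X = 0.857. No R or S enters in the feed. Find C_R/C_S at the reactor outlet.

Exit C_A = C_{A0}(1−X) = 1.42×0.143 = 0.2031 kmol/m³.
In a CSTR the entire volume is at exit conditions, so r_R = 0.885×0.2031^0.5 = 0.3988 and r_S = 0.802×0.2031 = 0.1629.
Overall selectivity = C_R/C_S = r_Rτ/(r_Sτ) = r_R/r_S = 2.45.

2.45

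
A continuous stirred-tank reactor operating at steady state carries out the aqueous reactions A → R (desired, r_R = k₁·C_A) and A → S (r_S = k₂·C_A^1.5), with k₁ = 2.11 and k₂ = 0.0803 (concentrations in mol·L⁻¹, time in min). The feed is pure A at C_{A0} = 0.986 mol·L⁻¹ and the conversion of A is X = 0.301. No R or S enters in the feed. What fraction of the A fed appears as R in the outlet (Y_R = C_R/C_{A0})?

0.292

Exit C_A = C_{A0}(1−X) = 0.986×0.699 = 0.6892 mol·L⁻¹.
Rates in a CSTR are evaluated at the outlet concentration: r_R = 2.11×0.6892 = 1.454, r_S = 0.0803×0.6892^1.5 = 0.04595.
Fraction of consumed A going to R: r_R/(r_R+r_S) = 0.9694.
C_R = 0.9694·C_{A0}·X = 0.9694×0.986×0.301 = 0.288 mol·L⁻¹; Y_R = C_R/C_{A0} = 0.292.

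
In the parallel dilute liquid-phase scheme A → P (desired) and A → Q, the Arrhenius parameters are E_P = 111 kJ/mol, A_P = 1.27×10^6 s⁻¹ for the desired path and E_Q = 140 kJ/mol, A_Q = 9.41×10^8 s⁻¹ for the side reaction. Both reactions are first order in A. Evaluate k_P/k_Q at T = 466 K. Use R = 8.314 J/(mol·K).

2.40

k_P/k_Q = (A_P/A_Q)·exp[−(E_P−E_Q)/(RT)] = (A_P/A_Q)·exp[(E_Q−E_P)/(RT)].
(E_Q−E_P)/(RT) = (140−111)×10³/(8.314×466) = 29000/3874 = 7.485.
k_P/k_Q = (1.27×10^6/9.41×10^8)·exp(7.485) = 0.001350 × 1781 = 2.40.
Since E_P < E_Q, lowering the temperature improves selectivity toward P.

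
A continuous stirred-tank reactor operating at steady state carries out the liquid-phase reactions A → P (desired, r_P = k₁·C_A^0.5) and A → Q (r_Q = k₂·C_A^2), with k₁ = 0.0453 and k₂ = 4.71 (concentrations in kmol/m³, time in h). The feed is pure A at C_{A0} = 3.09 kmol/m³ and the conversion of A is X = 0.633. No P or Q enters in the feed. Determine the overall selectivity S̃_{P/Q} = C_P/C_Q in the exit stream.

Exit C_A = C_{A0}(1−X) = 3.09×0.367 = 1.134 kmol/m³.
In a CSTR the entire volume is at exit conditions, so r_P = 0.0453×1.134^0.5 = 0.04824 and r_Q = 4.71×1.134^2 = 6.057.
Overall selectivity = C_P/C_Q = r_Pτ/(r_Qτ) = r_P/r_Q = 0.00796.

0.00796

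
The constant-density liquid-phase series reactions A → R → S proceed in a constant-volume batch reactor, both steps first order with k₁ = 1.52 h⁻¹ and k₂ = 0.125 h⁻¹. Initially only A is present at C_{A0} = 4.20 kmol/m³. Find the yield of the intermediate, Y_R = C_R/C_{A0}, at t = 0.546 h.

0.543

The intermediate concentration in a first-order A→B→C sequence is C_R = k₁C_{A0}(e^(−k₁t) − e^(−k₂t))/(k₂−k₁).
e^(−k₁t) = e^(−1.52×0.546) = e^(−0.8299) = 0.4361; e^(−k₂t) = e^(−0.06825) = 0.9340.
C_R = 1.52×4.20/(0.125−1.52) × (0.4361−0.9340) = (-4.576)×(-0.4979) = 2.279 kmol/m³.
Y_R = C_R/C_{A0} = 2.279/4.20 = 0.543.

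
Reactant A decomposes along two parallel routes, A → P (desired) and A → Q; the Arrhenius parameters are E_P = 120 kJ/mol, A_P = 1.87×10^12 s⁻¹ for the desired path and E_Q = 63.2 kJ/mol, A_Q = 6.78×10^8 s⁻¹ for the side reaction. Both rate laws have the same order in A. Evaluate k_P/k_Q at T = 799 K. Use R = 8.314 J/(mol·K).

0.534

k_P/k_Q = (A_P/A_Q)·exp[−(E_P−E_Q)/(RT)] = (A_P/A_Q)·exp[(E_Q−E_P)/(RT)].
(E_Q−E_P)/(RT) = (63.2−120)×10³/(8.314×799) = -56800/6643 = -8.551.
k_P/k_Q = (1.87×10^12/6.78×10^8)·exp(-8.551) = 2758 × 1.934×10^-4 = 0.534.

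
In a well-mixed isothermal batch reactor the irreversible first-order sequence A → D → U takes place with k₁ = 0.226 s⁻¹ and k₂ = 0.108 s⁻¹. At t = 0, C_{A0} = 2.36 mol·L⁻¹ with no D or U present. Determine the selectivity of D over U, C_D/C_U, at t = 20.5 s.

Solving the coupled first-order balances gives C_D(t) = [k₁/(k₂−k₁)]·C_{A0}·(e^(−k₁t) − e^(−k₂t)).
e^(−k₁t) = e^(−0.226×20.5) = e^(−4.633) = 0.009726; e^(−k₂t) = e^(−2.214) = 0.1093.
C_D = 0.226×2.36/(0.108−0.226) × (0.009726−0.1093) = (-4.520)×(-0.09954) = 0.4499 mol·L⁻¹.
C_A = C_{A0}e^(−k₁t) = 0.02295 mol·L⁻¹, so C_U = C_{A0}−C_A−C_D = 1.887 mol·L⁻¹; C_D/C_U = 0.238.

0.238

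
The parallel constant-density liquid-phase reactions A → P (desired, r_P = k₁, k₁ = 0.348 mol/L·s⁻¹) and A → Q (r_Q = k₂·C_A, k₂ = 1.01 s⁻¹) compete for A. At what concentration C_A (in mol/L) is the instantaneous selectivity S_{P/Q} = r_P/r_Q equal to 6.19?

0.0557 mol/L

S_{P/Q} = (k₁/k₂)·C_A⁻¹ ⇒ C_A = (S·k₂/k₁)^(-1).
= (6.19×1.01/0.348)^(-1) = (17.97)^(-1) = 0.0557 mol/L.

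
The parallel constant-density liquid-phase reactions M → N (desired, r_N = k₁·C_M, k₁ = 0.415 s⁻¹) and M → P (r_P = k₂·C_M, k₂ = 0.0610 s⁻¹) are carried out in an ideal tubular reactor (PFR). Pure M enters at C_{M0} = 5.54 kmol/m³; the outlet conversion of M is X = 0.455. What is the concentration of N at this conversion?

2.20 kmol/m³

C_M = C_{M0}(1−X) = 3.019 kmol/m³.
Both paths are first order in M, so the instantaneous fraction to N is constant: dC_N/d(−C_M) = k₁/(k₁+k₂) = 0.8718.
C_N = 0.8718·(C_{M0}−C_M) = 0.8718×2.521 = 2.20 kmol/m³.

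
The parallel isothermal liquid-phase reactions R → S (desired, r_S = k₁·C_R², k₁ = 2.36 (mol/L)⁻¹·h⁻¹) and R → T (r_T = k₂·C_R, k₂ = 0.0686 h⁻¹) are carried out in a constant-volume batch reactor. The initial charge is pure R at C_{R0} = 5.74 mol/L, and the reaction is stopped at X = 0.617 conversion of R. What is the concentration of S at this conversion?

3.51 mol/L

C_R = C_{R0}(1−X) = 2.198 mol/L.
Along a PFR/batch, dC_T/dC_R = −r_T/(r_S+r_T) = −k₂/(k₂+k₁·C_R).
Integrating from C_{R0} to C_R: C_T = (0.0686/2.36)·ln[(0.0686+2.36·5.74)/(0.0686+2.36·2.20)] = 0.02907·ln(13.62/5.257) = 0.02766 mol/L.
Then C_S = (C_{R0}−C_R) − C_T = 3.542 − 0.02766 = 3.514 mol/L.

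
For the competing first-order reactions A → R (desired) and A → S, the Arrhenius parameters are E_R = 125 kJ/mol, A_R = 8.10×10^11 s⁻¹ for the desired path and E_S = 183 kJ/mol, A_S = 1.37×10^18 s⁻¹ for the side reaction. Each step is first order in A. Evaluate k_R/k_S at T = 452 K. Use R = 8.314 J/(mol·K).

2.98

Since both paths have the same order in A, the concentration cancels and S_{R/S} = k_R/k_S = (A_R/A_S)·exp[(E_S−E_R)/(RT)].
(E_S−E_R)/(RT) = (183−125)×10³/(8.314×452) = 58000/3758 = 15.43.
k_R/k_S = (8.10×10^11/1.37×10^18)·exp(15.43) = 5.912×10^-7 × 5.046×10^6 = 2.98.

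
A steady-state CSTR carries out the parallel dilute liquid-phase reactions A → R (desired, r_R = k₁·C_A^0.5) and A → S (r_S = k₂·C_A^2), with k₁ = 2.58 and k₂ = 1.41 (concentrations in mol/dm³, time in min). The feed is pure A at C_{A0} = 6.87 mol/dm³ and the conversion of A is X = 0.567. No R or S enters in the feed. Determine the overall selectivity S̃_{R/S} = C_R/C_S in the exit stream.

Exit C_A = C_{A0}(1−X) = 6.87×0.433 = 2.975 mol/dm³.
In a CSTR the entire volume is at exit conditions, so r_R = 2.58×2.975^0.5 = 4.450 and r_S = 1.41×2.975^2 = 12.48.
Overall selectivity = C_R/C_S = r_Rτ/(r_Sτ) = r_R/r_S = 0.357.

0.357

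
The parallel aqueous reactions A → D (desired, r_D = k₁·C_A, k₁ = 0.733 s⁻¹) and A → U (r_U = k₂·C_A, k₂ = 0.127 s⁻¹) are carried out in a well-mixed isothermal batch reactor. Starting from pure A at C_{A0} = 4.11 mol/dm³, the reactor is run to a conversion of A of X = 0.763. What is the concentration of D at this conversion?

C_A = C_{A0}(1−X) = 0.9741 mol/dm³.
Both paths are first order in A, so the instantaneous fraction to D is constant: dC_D/d(−C_A) = k₁/(k₁+k₂) = 0.8523.
C_D = 0.8523·(C_{A0}−C_A) = 0.8523×3.136 = 2.67 mol/dm³.

2.67 mol/dm³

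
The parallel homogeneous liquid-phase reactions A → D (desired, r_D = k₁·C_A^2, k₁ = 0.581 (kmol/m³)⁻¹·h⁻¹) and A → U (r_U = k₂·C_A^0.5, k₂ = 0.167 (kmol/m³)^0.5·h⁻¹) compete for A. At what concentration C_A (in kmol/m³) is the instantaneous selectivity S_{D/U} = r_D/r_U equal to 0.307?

0.198 kmol/m³

S_{D/U} = (k₁/k₂)·C_A^1.5 ⇒ C_A = (S·k₂/k₁)^(1/1.5).
= (0.307×0.167/0.581)^(0.6667) = (0.08824)^(0.6667) = 0.198 kmol/m³.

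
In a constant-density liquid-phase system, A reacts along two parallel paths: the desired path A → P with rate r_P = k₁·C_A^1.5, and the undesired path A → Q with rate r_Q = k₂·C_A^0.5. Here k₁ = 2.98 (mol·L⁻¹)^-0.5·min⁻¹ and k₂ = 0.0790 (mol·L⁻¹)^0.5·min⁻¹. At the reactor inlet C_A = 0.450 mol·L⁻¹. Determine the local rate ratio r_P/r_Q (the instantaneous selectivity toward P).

S_{P/Q} = r_P/r_Q = (k₁·C_A^1.5)/(k₂·C_A^0.5) = (k₁/k₂)·C_A.
= (2.98×0.4500^1.5) / (0.0790×0.4500^0.5) = 0.8996/0.05299 = 17.0.

17.0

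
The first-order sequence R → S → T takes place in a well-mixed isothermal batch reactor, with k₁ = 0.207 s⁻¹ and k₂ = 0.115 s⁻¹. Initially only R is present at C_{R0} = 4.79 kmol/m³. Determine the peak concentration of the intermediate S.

Evaluating C_S at t_opt = ln(k₂/k₁)/(k₂−k₁) gives C_{S,max}/C_{R0} = (k₁/k₂)^[k₂/(k₂−k₁)].
= (0.207/0.115)^(0.115/(0.115−0.207)) = (1.800)^(-1.250) = 0.4796.
C_{S,max} = 0.4796×4.79 = 2.30 kmol/m³.

2.30 kmol/m³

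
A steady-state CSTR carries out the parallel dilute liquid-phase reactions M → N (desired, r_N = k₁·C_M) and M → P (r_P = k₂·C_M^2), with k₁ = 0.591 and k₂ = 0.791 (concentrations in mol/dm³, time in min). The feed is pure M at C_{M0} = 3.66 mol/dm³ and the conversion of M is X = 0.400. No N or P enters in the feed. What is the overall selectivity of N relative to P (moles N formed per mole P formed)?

0.340

Exit C_M = C_{M0}(1−X) = 3.66×0.600 = 2.196 mol/dm³.
Rates in a CSTR are evaluated at the outlet concentration: r_N = 0.591×2.196 = 1.298, r_P = 0.791×2.196^2 = 3.815.
Overall selectivity = C_N/C_P = r_Nτ/(r_Pτ) = r_N/r_P = 0.340.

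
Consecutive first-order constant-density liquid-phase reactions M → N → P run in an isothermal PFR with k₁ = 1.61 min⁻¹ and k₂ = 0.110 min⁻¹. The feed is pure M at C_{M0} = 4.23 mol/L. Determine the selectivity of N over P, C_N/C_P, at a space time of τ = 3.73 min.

2.46

The intermediate concentration in a first-order A→B→C sequence is C_N = k₁C_{M0}(e^(−k₁τ) − e^(−k₂τ))/(k₂−k₁).
e^(−k₁τ) = e^(−1.61×3.73) = e^(−6.005) = 0.002466; e^(−k₂τ) = e^(−0.4103) = 0.6635.
C_N = 1.61×4.23/(0.110−1.61) × (0.002466−0.6635) = (-4.540)×(-0.6610) = 3.001 mol/L.
C_M = C_{M0}e^(−k₁τ) = 0.01043 mol/L, so C_P = C_{M0}−C_M−C_N = 1.219 mol/L; C_N/C_P = 2.46.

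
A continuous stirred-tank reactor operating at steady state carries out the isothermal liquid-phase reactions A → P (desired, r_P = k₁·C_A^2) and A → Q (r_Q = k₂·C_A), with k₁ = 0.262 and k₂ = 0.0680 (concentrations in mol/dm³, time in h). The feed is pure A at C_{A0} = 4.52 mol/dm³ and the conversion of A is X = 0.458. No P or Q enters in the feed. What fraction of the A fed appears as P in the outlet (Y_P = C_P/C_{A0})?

0.414

Exit C_A = C_{A0}(1−X) = 4.52×0.542 = 2.450 mol/dm³.
Rates in a CSTR are evaluated at the outlet concentration: r_P = 0.262×2.450^2 = 1.572, r_Q = 0.0680×2.450 = 0.1666.
Fraction of consumed A going to P: r_P/(r_P+r_Q) = 0.9042.
C_P = 0.9042·C_{A0}·X = 0.9042×4.52×0.458 = 1.87 mol/dm³; Y_P = C_P/C_{A0} = 0.414.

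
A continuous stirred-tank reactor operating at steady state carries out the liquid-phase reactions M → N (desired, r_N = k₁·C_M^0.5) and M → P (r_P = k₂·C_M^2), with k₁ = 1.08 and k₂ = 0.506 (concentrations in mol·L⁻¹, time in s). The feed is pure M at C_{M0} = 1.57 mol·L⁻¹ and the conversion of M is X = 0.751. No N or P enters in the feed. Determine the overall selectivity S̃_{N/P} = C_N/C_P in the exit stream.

Exit C_M = C_{M0}(1−X) = 1.57×0.249 = 0.3909 mol·L⁻¹.
Rates in a CSTR are evaluated at the outlet concentration: r_N = 1.08×0.3909^0.5 = 0.6753, r_P = 0.506×0.3909^2 = 0.07733.
Overall selectivity = C_N/C_P = r_Nτ/(r_Pτ) = r_N/r_P = 8.73.

8.73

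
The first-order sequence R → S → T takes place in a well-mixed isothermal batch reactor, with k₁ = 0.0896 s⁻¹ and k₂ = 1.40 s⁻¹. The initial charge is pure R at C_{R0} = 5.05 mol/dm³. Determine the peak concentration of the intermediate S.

Evaluating C_S at t_opt = ln(k₂/k₁)/(k₂−k₁) gives C_{S,max}/C_{R0} = (k₁/k₂)^[k₂/(k₂−k₁)].
= (0.0896/1.40)^(1.40/(1.40−0.0896)) = (0.06400)^(1.068) = 0.05303.
C_{S,max} = 0.05303×5.05 = 0.268 mol/dm³.

0.268 mol/dm³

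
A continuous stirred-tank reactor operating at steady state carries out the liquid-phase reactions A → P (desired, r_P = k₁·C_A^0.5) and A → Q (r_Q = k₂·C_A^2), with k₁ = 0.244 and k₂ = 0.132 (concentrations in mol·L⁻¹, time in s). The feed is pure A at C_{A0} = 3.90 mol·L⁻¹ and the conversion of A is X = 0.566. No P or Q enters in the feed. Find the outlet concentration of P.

1.01 mol·L⁻¹

Exit C_A = C_{A0}(1−X) = 3.90×0.434 = 1.693 mol·L⁻¹.
In a CSTR the entire volume is at exit conditions, so r_P = 0.244×1.693^0.5 = 0.3174 and r_Q = 0.132×1.693^2 = 0.3782.
Fraction of consumed A going to P: r_P/(r_P+r_Q) = 0.4564.
C_P = 0.4564·C_{A0}·X = 0.4564×3.90×0.566 = 1.01 mol·L⁻¹.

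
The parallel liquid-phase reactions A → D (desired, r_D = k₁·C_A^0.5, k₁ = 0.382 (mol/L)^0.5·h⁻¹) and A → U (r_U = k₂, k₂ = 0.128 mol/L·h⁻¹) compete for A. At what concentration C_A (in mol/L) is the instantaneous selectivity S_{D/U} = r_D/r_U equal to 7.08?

S_{D/U} = (k₁/k₂)·C_A^0.5 ⇒ C_A = (S·k₂/k₁)^(2).
= (7.08×0.128/0.382)^(2) = (2.372)^(2) = 5.63 mol/L.

5.63 mol/L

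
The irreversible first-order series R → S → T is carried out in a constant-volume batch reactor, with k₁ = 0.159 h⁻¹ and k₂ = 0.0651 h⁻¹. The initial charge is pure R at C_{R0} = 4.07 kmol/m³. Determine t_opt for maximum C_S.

9.51 h

For first-order series the maximum of C_S occurs at t_opt = ln(k₂/k₁)/(k₂−k₁).
= ln(0.0651/0.159)/(0.0651−0.159) = ln(0.4094)/-0.09390 = -0.8930/-0.09390 = 9.51 h.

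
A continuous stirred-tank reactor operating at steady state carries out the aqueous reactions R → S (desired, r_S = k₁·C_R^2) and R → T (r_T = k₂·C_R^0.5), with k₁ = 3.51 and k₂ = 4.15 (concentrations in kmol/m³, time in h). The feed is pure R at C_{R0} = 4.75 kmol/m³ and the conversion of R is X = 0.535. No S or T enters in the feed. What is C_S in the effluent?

Exit C_R = C_{R0}(1−X) = 4.75×0.465 = 2.209 kmol/m³.
Rates in a CSTR are evaluated at the outlet concentration: r_S = 3.51×2.209^2 = 17.12, r_T = 4.15×2.209^0.5 = 6.168.
Fraction of consumed R going to S: r_S/(r_S+r_T) = 0.7352.
C_S = 0.7352·C_{R0}·X = 0.7352×4.75×0.535 = 1.87 kmol/m³.

1.87 kmol/m³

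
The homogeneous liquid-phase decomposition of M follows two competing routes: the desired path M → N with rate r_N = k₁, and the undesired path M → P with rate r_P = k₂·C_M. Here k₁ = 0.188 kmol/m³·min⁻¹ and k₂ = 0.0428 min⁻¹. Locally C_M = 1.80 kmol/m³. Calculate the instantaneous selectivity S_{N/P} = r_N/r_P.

S_{N/P} = r_N/r_P = (k₁)/(k₂·C_M) = (k₁/k₂)·C_M⁻¹.
= (0.188) / (0.0428×1.800) = 0.1880/0.07704 = 2.44.
The undesired path is higher order in M, so low C_M (CSTR or dilute feed) favours N.

2.44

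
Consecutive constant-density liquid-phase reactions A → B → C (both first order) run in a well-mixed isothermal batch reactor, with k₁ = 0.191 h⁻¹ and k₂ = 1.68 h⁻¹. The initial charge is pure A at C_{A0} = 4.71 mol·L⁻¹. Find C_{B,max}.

0.405 mol·L⁻¹

Evaluating C_B at t_opt = ln(k₂/k₁)/(k₂−k₁) gives C_{B,max}/C_{A0} = (k₁/k₂)^[k₂/(k₂−k₁)].
= (0.191/1.68)^(1.68/(1.68−0.191)) = (0.1137)^(1.128) = 0.08602.
C_{B,max} = 0.08602×4.71 = 0.405 mol·L⁻¹.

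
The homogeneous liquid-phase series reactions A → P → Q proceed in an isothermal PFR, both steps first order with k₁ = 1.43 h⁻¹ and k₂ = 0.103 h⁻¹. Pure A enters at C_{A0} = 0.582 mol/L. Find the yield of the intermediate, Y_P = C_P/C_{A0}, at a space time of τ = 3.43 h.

Solving the coupled first-order balances gives C_P(τ) = [k₁/(k₂−k₁)]·C_{A0}·(e^(−k₁τ) − e^(−k₂τ)).
e^(−k₁τ) = e^(−1.43×3.43) = e^(−4.905) = 0.007410; e^(−k₂τ) = e^(−0.3533) = 0.7024.
C_P = 1.43×0.582/(0.103−1.43) × (0.007410−0.7024) = (-0.6272)×(-0.6950) = 0.4359 mol/L.
Y_P = C_P/C_{A0} = 0.4359/0.582 = 0.749.

0.749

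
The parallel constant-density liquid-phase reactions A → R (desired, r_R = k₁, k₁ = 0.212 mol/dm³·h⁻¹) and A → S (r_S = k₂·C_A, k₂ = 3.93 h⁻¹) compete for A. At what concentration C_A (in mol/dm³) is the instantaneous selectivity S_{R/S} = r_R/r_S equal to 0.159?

S_{R/S} = (k₁/k₂)·C_A⁻¹ ⇒ C_A = (S·k₂/k₁)^(-1).
= (0.159×3.93/0.212)^(-1) = (2.948)^(-1) = 0.339 mol/dm³.

0.339 mol/dm³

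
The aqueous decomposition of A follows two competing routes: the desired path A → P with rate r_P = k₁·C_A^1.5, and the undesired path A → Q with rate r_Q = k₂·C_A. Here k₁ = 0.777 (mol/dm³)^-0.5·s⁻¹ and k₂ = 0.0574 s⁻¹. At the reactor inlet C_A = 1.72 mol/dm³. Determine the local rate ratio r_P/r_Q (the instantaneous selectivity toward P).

S_{P/Q} = r_P/r_Q = (k₁·C_A^1.5)/(k₂·C_A) = (k₁/k₂)·C_A^0.5.
= (0.777×1.720^1.5) / (0.0574×1.720) = 1.753/0.09873 = 17.8.
Since the desired path is higher order in A, keeping C_A high (PFR or concentrated feed) favours P.

17.8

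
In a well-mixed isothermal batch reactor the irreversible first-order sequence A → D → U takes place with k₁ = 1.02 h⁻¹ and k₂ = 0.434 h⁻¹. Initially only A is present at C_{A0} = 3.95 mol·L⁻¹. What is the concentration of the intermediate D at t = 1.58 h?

Solving the coupled first-order balances gives C_D(t) = [k₁/(k₂−k₁)]·C_{A0}·(e^(−k₁t) − e^(−k₂t)).
e^(−k₁t) = e^(−1.02×1.58) = e^(−1.612) = 0.1996; e^(−k₂t) = e^(−0.6857) = 0.5037.
C_D = 1.02×3.95/(0.434−1.02) × (0.1996−0.5037) = (-6.875)×(-0.3042) = 2.091 mol·L⁻¹.

2.09 mol·L⁻¹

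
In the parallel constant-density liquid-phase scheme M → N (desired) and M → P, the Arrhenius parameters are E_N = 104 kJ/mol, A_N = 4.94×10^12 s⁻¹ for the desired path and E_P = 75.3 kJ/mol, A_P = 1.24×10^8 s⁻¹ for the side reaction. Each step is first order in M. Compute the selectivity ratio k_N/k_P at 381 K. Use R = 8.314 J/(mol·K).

k_N/k_P = (A_N/A_P)·exp[−(E_N−E_P)/(RT)] = (A_N/A_P)·exp[(E_P−E_N)/(RT)].
(E_P−E_N)/(RT) = (75.3−104)×10³/(8.314×381) = -28700/3168 = -9.060.
k_N/k_P = (4.94×10^12/1.24×10^8)·exp(-9.060) = 39839 × 1.162×10^-4 = 4.63.
Since E_N > E_P, raising the temperature improves selectivity toward N.

4.63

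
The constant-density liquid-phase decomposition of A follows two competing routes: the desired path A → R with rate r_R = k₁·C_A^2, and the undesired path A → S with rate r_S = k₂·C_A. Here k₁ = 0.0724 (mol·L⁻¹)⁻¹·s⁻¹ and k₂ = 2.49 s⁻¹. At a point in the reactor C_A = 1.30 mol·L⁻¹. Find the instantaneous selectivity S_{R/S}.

S_{R/S} = r_R/r_S = (k₁·C_A^2)/(k₂·C_A) = (k₁/k₂)·C_A.
= (0.0724×1.300^2) / (2.49×1.300) = 0.1224/3.237 = 0.0378.
Since the desired path is higher order in A, keeping C_A high (PFR or concentrated feed) favours R.

0.0378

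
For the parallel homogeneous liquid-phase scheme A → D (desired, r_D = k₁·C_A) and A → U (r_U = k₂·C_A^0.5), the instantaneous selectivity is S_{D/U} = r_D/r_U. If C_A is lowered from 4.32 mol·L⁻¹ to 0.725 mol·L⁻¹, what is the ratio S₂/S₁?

S_{D/U} = (k₁/k₂)·C_A^0.5, so S₂/S₁ = (C_{A,2}/C_{A,1})^0.5.
= (0.725/4.32)^0.5 = (0.1678)^0.5 = 0.410.
Selectivity toward D falls as C_A falls — high-concentration operation is favoured.

0.410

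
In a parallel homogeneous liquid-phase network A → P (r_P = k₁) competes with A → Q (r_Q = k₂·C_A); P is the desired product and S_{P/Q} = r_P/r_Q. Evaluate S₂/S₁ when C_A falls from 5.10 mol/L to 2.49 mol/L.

2.05

S_{P/Q} = (k₁/k₂)·C_A⁻¹, so S₂/S₁ = (C_{A,2}/C_{A,1})⁻¹.
= 5.10/2.49 = 2.05.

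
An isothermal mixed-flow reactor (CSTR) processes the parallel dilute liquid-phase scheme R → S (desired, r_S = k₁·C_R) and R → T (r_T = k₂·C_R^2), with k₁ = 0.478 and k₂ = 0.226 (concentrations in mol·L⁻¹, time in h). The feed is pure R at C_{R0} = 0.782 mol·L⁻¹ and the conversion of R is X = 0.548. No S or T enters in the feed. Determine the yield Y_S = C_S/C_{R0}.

Exit C_R = C_{R0}(1−X) = 0.782×0.452 = 0.3535 mol·L⁻¹.
A CSTR operates uniformly at the exit composition, giving r_S = 0.1690 and r_T = 0.02824 (each k·C_R^n at C_R = 0.3535).
Fraction of consumed R going to S: r_S/(r_S+r_T) = 0.8568.
C_S = 0.8568·C_{R0}·X = 0.8568×0.782×0.548 = 0.367 mol·L⁻¹; Y_S = C_S/C_{R0} = 0.470.

0.470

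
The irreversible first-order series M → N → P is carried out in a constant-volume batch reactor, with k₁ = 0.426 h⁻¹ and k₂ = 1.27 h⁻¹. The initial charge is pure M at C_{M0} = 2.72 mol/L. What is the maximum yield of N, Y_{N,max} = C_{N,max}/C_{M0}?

0.193

For a first-order series the maximum intermediate yield is C_{N,max}/C_{M0} = (k₁/k₂)^[k₂/(k₂−k₁)].
= (0.426/1.27)^(1.27/(1.27−0.426)) = (0.3354)^(1.505) = 0.1933.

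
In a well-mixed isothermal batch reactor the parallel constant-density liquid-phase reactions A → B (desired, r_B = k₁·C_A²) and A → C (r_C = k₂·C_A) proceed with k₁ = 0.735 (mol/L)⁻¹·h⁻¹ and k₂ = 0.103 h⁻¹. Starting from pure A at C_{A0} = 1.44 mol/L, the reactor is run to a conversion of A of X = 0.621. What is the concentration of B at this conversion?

C_A = C_{A0}(1−X) = 0.5458 mol/L.
Along a PFR/batch, dC_C/dC_A = −r_C/(r_B+r_C) = −k₂/(k₂+k₁·C_A).
Integrating from C_{A0} to C_A: C_C = (0.103/0.735)·ln[(0.103+0.735·1.44)/(0.103+0.735·0.546)] = 0.1401·ln(1.161/0.5041) = 0.1169 mol/L.
Then C_B = (C_{A0}−C_A) − C_C = 0.8942 − 0.1169 = 0.7773 mol/L.

0.777 mol/L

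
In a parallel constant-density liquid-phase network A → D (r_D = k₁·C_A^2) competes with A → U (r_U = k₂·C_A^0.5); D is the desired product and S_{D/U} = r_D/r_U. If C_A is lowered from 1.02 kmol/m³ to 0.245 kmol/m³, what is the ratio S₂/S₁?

0.118

S_{D/U} = (k₁/k₂)·C_A^1.5, so S₂/S₁ = (C_{A,2}/C_{A,1})^1.5.
= (0.245/1.02)^1.5 = (0.2402)^1.5 = 0.118.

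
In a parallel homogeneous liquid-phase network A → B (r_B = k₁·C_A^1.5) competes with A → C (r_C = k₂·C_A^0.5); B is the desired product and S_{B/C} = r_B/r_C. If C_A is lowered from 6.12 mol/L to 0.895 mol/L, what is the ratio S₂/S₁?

S_{B/C} = (k₁/k₂)·C_A, so S₂/S₁ = (C_{A,2}/C_{A,1}).
= 0.895/6.12 = 0.146.
Selectivity toward B falls as C_A falls — high-concentration operation is favoured.

0.146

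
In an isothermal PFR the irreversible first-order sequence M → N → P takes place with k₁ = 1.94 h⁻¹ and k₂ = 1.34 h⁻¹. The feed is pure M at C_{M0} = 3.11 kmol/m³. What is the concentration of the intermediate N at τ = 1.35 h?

Solving the coupled first-order balances gives C_N(τ) = [k₁/(k₂−k₁)]·C_{M0}·(e^(−k₁τ) − e^(−k₂τ)).
e^(−k₁τ) = e^(−1.94×1.35) = e^(−2.619) = 0.07288; e^(−k₂τ) = e^(−1.809) = 0.1638.
C_N = 1.94×3.11/(1.34−1.94) × (0.07288−0.1638) = (-10.06)×(-0.09094) = 0.9145 kmol/m³.

0.914 kmol/m³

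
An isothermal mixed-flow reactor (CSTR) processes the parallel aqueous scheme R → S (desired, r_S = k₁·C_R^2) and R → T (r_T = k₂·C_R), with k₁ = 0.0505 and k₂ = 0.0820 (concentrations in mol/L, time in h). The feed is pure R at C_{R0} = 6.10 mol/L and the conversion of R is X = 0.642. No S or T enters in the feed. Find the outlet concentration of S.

2.25 mol/L

Exit C_R = C_{R0}(1−X) = 6.10×0.358 = 2.184 mol/L.
Rates in a CSTR are evaluated at the outlet concentration: r_S = 0.0505×2.184^2 = 0.2408, r_T = 0.0820×2.184 = 0.1791.
Fraction of consumed R going to S: r_S/(r_S+r_T) = 0.5735.
C_S = 0.5735·C_{R0}·X = 0.5735×6.10×0.642 = 2.25 mol/L.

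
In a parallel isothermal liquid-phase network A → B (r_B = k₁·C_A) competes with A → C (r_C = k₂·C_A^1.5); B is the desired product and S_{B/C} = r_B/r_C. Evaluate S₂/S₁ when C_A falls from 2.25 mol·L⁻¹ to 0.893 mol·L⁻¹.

S_{B/C} = (k₁/k₂)·C_A^-0.5, so S₂/S₁ = (C_{A,2}/C_{A,1})^-0.5.
= (0.893/2.25)^(-0.5) = (0.3969)^(-0.5) = 1.59.
Selectivity toward B rises as C_A falls — low-concentration operation is favoured.

1.59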